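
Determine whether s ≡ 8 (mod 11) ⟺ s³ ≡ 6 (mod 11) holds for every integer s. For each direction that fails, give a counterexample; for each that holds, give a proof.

The biconditional holds.

(⇒) Suppose s ≡ 8 (mod 11). Write s = 11j + 8. Then (11j + 8)³ = 1331j³ + 2904j² + 2112j + 512 = 11(121j³ + 264j² + 192j + 46) + 6, so s³ ≡ 6 (mod 11).

(⇐) For the converse, argue contrapositively. If s ≢ 8 (mod 11), then s is congruent to one of 0, 1, 2, 3, 4, 5, 6, 7, 9, 10 modulo 11, and these give s³ ≡ 0, 1, 8, 5, 9, 4, 7, 2, 3, 10 respectively — never 6.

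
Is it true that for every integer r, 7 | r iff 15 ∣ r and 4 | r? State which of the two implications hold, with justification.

Both directions fail.

[⇒] This fails: take r = 7. Certainly 7 ∣ 7, but 15 ∤ 7.

[⇐] This fails: take r = 60. Both 15 ∣ 60 and 4 ∣ 60, yet 60 is not a multiple of 7 (since 60 = 8·7 + 4), so 7 ∤ 60.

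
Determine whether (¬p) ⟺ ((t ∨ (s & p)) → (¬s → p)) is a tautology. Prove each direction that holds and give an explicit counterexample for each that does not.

Forward direction. This fails. Under p = F, t = T, s = F, the left side is true but the right side is false.

Converse. This fails. Under p = T, t = F, s = F, the left side is false but the right side is true.

Neither direction holds.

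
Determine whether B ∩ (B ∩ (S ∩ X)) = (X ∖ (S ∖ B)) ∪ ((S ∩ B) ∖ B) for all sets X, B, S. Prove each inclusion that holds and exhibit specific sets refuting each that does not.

(⊆) holds; (⊇) fails.

(⊆) Let x ∈ B ∩ (B ∩ (S ∩ X)). Then x ∈ X ∩ B ∩ S, from which x ∈ (X ∖ (S ∖ B)) ∪ ((S ∩ B) ∖ B).

(⊇) This inclusion fails. Take X = {1}, B = ∅, S = ∅; then 1 ∈ (X ∖ (S ∖ B)) ∪ ((S ∩ B) ∖ B) but 1 ∉ B ∩ (B ∩ (S ∩ X)).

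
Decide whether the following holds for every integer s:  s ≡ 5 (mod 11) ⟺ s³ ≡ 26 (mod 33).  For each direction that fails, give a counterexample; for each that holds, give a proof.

(⇒) fails; (⇐) holds.

(⟸) The residues r modulo 33 with r³ ≡ 26 (mod 33) are exactly {5}, and each is ≡ 5 (mod 11).

(⟹) This fails: take s = 16. Then 16 ≡ 5 (mod 11), but 16³ = 4096 ≡ 4 (mod 33), not 26.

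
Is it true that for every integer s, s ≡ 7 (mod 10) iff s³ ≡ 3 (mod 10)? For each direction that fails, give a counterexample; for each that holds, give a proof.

Both implications hold.

(⟸) Suppose s³ ≡ 3 (mod 10). The only residue r in {0, …, 9} with r³ ≡ 3 (mod 10) is r = 7, so s ≡ 7 (mod 10).

(⟹) Suppose s ≡ 7 (mod 10). Write s = 10j + 7. Then (10j + 7)³ = 1000j³ + 2100j² + 1470j + 343 = 10(100j³ + 210j² + 147j + 34) + 3, so s³ ≡ 3 (mod 10).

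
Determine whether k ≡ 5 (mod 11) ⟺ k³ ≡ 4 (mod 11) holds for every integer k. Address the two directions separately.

Both directions hold.

(⟸) Suppose k³ ≡ 4 (mod 11). The only residue r in {0, …, 10} with r³ ≡ 4 (mod 11) is r = 5, so k ≡ 5 (mod 11).

(⟹) Suppose k ≡ 5 (mod 11). Write k = 11j + 5. Then (11j + 5)³ = 1331j³ + 1815j² + 825j + 125 = 11(121j³ + 165j² + 75j + 11) + 4, so k³ ≡ 4 (mod 11).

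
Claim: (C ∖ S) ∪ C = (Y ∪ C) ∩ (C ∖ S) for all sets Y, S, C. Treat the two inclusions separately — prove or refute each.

Forward inclusion. This inclusion fails. Take Y = ∅, S = {1}, C = {1}; then 1 ∈ (C ∖ S) ∪ C but 1 ∉ (Y ∪ C) ∩ (C ∖ S).

Reverse inclusion. Let x ∈ (Y ∪ C) ∩ (C ∖ S). Then either x ∈ C and x ∉ Y, S; or x ∈ Y ∩ C and x ∉ S. In each case x ∈ (C ∖ S) ∪ C, so (Y ∪ C) ∩ (C ∖ S) ⊆ (C ∖ S) ∪ C.

The sets are not equal: only the reverse inclusion holds.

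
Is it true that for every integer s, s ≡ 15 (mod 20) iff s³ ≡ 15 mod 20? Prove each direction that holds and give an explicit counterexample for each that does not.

The biconditional holds.

(⟸) Suppose s³ ≡ 15 (mod 20). The only residue r in {0, …, 19} with r³ ≡ 15 (mod 20) is r = 15, so s ≡ 15 (mod 20).

(⟹) Suppose s ≡ 15 (mod 20). Write s = 20j + 15. Then (20j + 15)³ = 8000j³ + 18000j² + 13500j + 3375 = 20(400j³ + 900j² + 675j + 168) + 15, so s³ ≡ 15 (mod 20).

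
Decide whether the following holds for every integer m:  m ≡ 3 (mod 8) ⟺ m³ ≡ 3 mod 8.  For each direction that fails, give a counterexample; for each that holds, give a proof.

[⇒] Suppose m ≡ 3 (mod 8). Write m = 8j + 3. Then (8j + 3)³ = 512j³ + 576j² + 216j + 27 = 8(64j³ + 72j² + 27j + 3) + 3, so m³ ≡ 3 (mod 8).

[⇐] Conversely, suppose m³ ≡ 3 (mod 8). The only residue r in {0, …, 7} with r³ ≡ 3 (mod 8) is r = 3, so m ≡ 3 (mod 8).

The biconditional holds.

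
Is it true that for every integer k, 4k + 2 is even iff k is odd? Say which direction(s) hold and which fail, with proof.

(⇒) This fails: take k = 0. Then 4k + 2 = 2, which is even, yet k = 0 is even, not odd.

(⇐) Suppose k is odd. Since 4 is even, 4k is even for every k, so 4k + 2 has the same parity as 2, which is even. Hence 4k + 2 is even.

Not equivalent: only (⇐) holds.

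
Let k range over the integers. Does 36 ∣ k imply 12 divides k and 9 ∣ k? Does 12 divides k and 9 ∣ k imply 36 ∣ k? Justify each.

Both directions hold.

(⟸) Suppose 12 ∣ k and 9 ∣ k. Any common multiple of 12 and 9 is a multiple of their lcm; here lcm(12, 9) = 12·9/gcd(12, 9) = 108/3 = 36, so 36 ∣ k.

(⟹) If 36 ∣ k, write k = 36q. Since 36 = 3·12, k = 12·(3q), so 12 ∣ k; and since 36 = 4·9, k = 9·(4q), so 9 ∣ k.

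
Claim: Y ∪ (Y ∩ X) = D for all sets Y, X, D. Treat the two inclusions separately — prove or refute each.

Both inclusions fail.

(⊆) This inclusion fails. Take Y = {1}, X = ∅, D = ∅; then 1 ∈ Y ∪ (Y ∩ X) but 1 ∉ D.

(⊇) This inclusion fails. Take Y = ∅, X = ∅, D = {1}; then 1 ∈ D but 1 ∉ Y ∪ (Y ∩ X).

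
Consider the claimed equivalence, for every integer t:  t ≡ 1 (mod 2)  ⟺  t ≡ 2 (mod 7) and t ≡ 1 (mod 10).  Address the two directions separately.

[⇒] This fails: t = 1 gives 1 ≡ 1 (mod 2) but 1 ≡ 1 (mod 7), so the conjunction on the right does not hold.

[⇐] Conversely, if t ≡ 2 (mod 7) and t ≡ 1 (mod 10), then by the Chinese remainder theorem t ≡ 51 (mod 70). Since 51 ≡ 1 (mod 2) and 2 ∣ 70, we get t ≡ 1 (mod 2).

The forward direction fails; the converse holds.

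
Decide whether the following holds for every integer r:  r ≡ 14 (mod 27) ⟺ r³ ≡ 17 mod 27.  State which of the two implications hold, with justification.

(⇒) Suppose r ≡ 14 (mod 27). Write r = 27j + 14. Then (27j + 14)³ = 19683j³ + 30618j² + 15876j + 2744 = 27(729j³ + 1134j² + 588j + 101) + 17, so r³ ≡ 17 (mod 27).

(⇐) This fails: take r = 5. Then 5³ = 125 ≡ 17 (mod 27), yet 5 ≡ 5 (mod 27), not 14.

Only the forward implication holds.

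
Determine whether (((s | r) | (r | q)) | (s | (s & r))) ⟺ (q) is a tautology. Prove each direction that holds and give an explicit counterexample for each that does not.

Not equivalent: only (⇐) holds.

[⇒] This fails. Under s = T, q = F, r = F, the left side is true but the right side is false.

[⇐] Assume the antecedent. If s is true, the consequent reduces to true regardless of the other variables. If s is false, the antecedent forces (s = F, q = T, r = F) or (s = F, q = T, r = T), and the consequent holds there. Either way the consequent holds.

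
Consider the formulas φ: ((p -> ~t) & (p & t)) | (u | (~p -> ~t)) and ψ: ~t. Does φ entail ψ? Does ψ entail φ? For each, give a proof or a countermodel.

Only the converse holds.

Forward direction. This fails. Under p = T, u = F, t = T, the left side is true but the right side is false.

Converse. Assume the antecedent. If p is true, the consequent reduces to true regardless of the other variables. If p is false, the antecedent forces (p = F, u = F, t = F) or (p = F, u = T, t = F), and the consequent holds there. Either way the consequent holds.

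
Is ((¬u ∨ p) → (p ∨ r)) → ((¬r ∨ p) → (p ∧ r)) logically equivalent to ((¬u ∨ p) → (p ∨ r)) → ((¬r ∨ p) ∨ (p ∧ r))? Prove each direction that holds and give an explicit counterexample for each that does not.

(⟹) This fails. Under p = F, r = T, u = F, the left side is true but the right side is false.

(⟸) This fails. Under p = T, r = F, u = F, the left side is false but the right side is true.

Neither direction holds.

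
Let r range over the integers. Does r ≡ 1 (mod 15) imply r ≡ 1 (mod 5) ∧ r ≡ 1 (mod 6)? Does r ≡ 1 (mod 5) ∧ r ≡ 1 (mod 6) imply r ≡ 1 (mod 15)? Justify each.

(⟹) This fails: r = 16 gives 16 ≡ 1 (mod 15) but 16 ≡ 4 (mod 6), so the conjunction on the right does not hold.

(⟸) Conversely, if r ≡ 1 (mod 5) and r ≡ 1 (mod 6), then by the Chinese remainder theorem r ≡ 1 (mod 30). Since 1 ≡ 1 (mod 15) and 15 ∣ 30, we get r ≡ 1 (mod 15).

(⇒) fails; (⇐) holds.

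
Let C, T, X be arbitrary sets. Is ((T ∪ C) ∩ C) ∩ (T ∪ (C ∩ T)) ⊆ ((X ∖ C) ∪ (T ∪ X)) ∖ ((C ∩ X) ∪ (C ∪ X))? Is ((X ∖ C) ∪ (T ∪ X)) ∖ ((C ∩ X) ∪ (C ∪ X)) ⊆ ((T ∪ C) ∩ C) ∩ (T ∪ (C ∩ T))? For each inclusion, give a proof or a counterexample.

(⟹) This inclusion fails. Take C = {1}, T = {1}, X = ∅; then 1 ∈ ((T ∪ C) ∩ C) ∩ (T ∪ (C ∩ T)) but 1 ∉ ((X ∖ C) ∪ (T ∪ X)) ∖ ((C ∩ X) ∪ (C ∪ X)).

(⟸) This inclusion fails. Take C = ∅, T = {1}, X = ∅; then 1 ∈ ((X ∖ C) ∪ (T ∪ X)) ∖ ((C ∩ X) ∪ (C ∪ X)) but 1 ∉ ((T ∪ C) ∩ C) ∩ (T ∪ (C ∩ T)).

Neither inclusion holds.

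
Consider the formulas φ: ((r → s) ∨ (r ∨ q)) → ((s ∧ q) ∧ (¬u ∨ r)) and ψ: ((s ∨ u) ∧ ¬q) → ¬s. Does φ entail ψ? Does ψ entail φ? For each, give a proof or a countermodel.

Forward direction. Assume the antecedent. If q is true, ((s ∨ u) ∧ ¬q) → ¬s reduces to true regardless of the other variables. If q is false, the antecedent cannot hold. Either way ((s ∨ u) ∧ ¬q) → ¬s holds.

Converse. This fails. Under q = F, r = F, u = F, s = F, the left side is false but the right side is true.

(⇒) holds; (⇐) fails.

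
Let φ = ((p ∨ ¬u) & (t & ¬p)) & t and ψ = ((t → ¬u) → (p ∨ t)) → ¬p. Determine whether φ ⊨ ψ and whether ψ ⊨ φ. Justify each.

Forward direction. Assume the antecedent. If t is true, the antecedent forces (t = T, u = F, p = F), and ((t → ¬u) → (p ∨ t)) → ¬p holds there. If t is false, the antecedent cannot hold. Either way ((t → ¬u) → (p ∨ t)) → ¬p holds.

Converse. This fails. Under t = F, u = F, p = F, the left side is false but the right side is true.

Not equivalent: only (⇒) holds.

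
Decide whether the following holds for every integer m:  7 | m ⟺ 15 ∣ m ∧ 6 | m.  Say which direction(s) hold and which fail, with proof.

Both directions fail.

(→) This fails: take m = 7. Certainly 7 ∣ 7, but 15 ∤ 7.

(←) This fails: take m = 30. Both 15 ∣ 30 and 6 ∣ 30, yet 30 is not a multiple of 7 (since 30 = 4·7 + 2), so 7 ∤ 30.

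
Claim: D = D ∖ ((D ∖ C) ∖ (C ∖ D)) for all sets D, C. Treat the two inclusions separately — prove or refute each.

Reverse inclusion. Let x ∈ D ∖ ((D ∖ C) ∖ (C ∖ D)). Then x ∈ D ∩ C, from which x ∈ D.

Forward inclusion. This inclusion fails. Take D = {1}, C = ∅; then 1 ∈ D but 1 ∉ D ∖ ((D ∖ C) ∖ (C ∖ D)).

The sets are not equal: only the reverse inclusion holds.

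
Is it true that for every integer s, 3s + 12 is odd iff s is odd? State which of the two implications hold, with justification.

Both directions hold; the statement is true.

(⟹) Suppose 3s + 12 is odd. Since 3 is odd, 3s and s have the same parity, so 3s + 12 ≡ s + 12 (mod 2). As 12 is even, 3s + 12 is odd exactly when s is odd. Thus s is odd.

(⟸) Conversely, suppose s is odd; write s = 2j + 1. Then 3s + 12 = 3·(2j + 1) + 12 = 2·3j + 15, which is odd.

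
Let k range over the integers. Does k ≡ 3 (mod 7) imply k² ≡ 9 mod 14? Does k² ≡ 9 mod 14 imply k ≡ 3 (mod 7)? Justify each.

Neither direction holds.

(⇒) This fails: take k = 10. Then 10 ≡ 3 (mod 7), but 10² = 100 ≡ 2 (mod 14), not 9.

(⇐) This fails: take k = 11. Then 11² = 121 ≡ 9 (mod 14), yet 11 ≡ 4 (mod 7), not 3.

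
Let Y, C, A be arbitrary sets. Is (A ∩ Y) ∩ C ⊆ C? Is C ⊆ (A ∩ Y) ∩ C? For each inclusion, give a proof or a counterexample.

The sets are not equal: only the forward inclusion holds.

(⊆) Let x ∈ (A ∩ Y) ∩ C. Then x ∈ Y ∩ C ∩ A, from which x ∈ C.

(⊇) This inclusion fails. Take Y = ∅, C = {1}, A = ∅; then 1 ∈ C but 1 ∉ (A ∩ Y) ∩ C.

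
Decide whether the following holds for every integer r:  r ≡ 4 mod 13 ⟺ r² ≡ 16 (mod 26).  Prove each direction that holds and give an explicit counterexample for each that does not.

Neither implication holds.

Forward direction. This fails: take r = 17. Then 17 ≡ 4 (mod 13), but 17² = 289 ≡ 3 (mod 26), not 16.

Converse. This fails: take r = 22. Then 22² = 484 ≡ 16 (mod 26), yet 22 ≡ 9 (mod 13), not 4.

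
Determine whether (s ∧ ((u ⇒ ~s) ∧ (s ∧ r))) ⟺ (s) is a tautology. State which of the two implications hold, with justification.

(⟹) Assume the antecedent. If u is true, the antecedent cannot hold. If u is false, the antecedent forces (u = F, r = T, s = T), and s holds there. Either way s holds.

(⟸) This fails. Under u = F, r = F, s = T, the left side is false but the right side is true.

Not equivalent: only (⇒) holds.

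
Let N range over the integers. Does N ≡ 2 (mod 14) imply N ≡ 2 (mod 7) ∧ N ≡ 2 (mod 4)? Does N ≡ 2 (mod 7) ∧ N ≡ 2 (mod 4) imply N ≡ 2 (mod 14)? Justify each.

(⇒) This fails: N = 16 gives 16 ≡ 2 (mod 14) but 16 ≡ 0 (mod 4), so the conjunction on the right does not hold.

(⇐) Conversely, if N ≡ 2 (mod 7) and N ≡ 2 (mod 4), then by the Chinese remainder theorem N ≡ 2 (mod 28). Since 2 ≡ 2 (mod 14) and 14 ∣ 28, we get N ≡ 2 (mod 14).

Only the converse holds.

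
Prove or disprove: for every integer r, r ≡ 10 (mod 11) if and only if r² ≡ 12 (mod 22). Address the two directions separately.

(⇒) This fails: take r = 21. Then 21 ≡ 10 (mod 11), but 21² = 441 ≡ 1 (mod 22), not 12.

(⇐) This fails: take r = 12. Then 12² = 144 ≡ 12 (mod 22), yet 12 ≡ 1 (mod 11), not 10.

Neither implication holds.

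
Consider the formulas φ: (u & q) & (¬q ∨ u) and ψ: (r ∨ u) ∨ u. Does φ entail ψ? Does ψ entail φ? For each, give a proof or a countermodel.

The forward direction holds; the converse fails.

Forward direction. Assume the antecedent. If r is true, (r ∨ u) ∨ u reduces to true regardless of the other variables. If r is false, the antecedent forces (r = F, u = T, q = T), and (r ∨ u) ∨ u holds there. Either way (r ∨ u) ∨ u holds.

Converse. This fails. Under r = T, u = F, q = F, the left side is false but the right side is true.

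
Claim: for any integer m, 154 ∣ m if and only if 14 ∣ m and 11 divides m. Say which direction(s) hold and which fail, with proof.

Both directions hold.

(⟹) If 154 ∣ m, write m = 154q. Since 154 = 11·14, m = 14·(11q), so 14 ∣ m; and since 154 = 14·11, m = 11·(14q), so 11 ∣ m.

(⟸) Suppose 14 ∣ m and 11 ∣ m. Any common multiple of 14 and 11 is a multiple of their lcm; here gcd(14, 11) = 1, so lcm(14, 11) = 14·11 = 154, so 154 ∣ m.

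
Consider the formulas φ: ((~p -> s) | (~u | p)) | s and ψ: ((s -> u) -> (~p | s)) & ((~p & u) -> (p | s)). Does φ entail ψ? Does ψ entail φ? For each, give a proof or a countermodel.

[⇒] This fails. Under u = F, p = T, s = F, the left side is true but the right side is false.

[⇐] Assume the antecedent. If u is true, the antecedent forces (u = T, p = F, s = T) or (u = T, p = T, s = T), and ((~p -> s) | (~u | p)) | s holds there. If u is false, ((~p -> s) | (~u | p)) | s reduces to true regardless of the other variables. Either way ((~p -> s) | (~u | p)) | s holds.

Only the converse holds.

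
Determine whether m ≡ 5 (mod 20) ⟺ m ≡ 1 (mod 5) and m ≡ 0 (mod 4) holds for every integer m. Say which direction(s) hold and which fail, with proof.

Both directions fail.

(⟹) This fails: m = 5 gives 5 ≡ 5 (mod 20) but 5 ≡ 0 (mod 5), so the conjunction on the right does not hold.

(⟸) This fails: m = 16 satisfies both congruences on the right (16 ≡ 1 mod 5 and 16 ≡ 0 mod 4) yet 16 ≡ 16 (mod 20), not 5.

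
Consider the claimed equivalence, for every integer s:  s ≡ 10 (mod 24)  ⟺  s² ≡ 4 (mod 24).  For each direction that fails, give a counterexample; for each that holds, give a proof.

Only the forward direction holds.

Forward direction. Suppose s ≡ 10 (mod 24). Write s = 24j + 10. Then (24j + 10)² = 576j² + 480j + 100 = 24(24j² + 20j + 4) + 4, so s² ≡ 4 (mod 24).

Converse. This fails: take s = 2. Then 2² = 4 ≡ 4 (mod 24), yet 2 ≡ 2 (mod 24), not 10.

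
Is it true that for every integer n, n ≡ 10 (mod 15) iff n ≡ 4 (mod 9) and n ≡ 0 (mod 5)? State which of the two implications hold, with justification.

Not equivalent: only (⇐) holds.

(⇒) This fails: n = 25 gives 25 ≡ 10 (mod 15) but 25 ≡ 7 (mod 9), so the conjunction on the right does not hold.

(⇐) Conversely, if n ≡ 4 (mod 9) and n ≡ 0 (mod 5), then by the Chinese remainder theorem n ≡ 40 (mod 45). Since 40 ≡ 10 (mod 15) and 15 ∣ 45, we get n ≡ 10 (mod 15).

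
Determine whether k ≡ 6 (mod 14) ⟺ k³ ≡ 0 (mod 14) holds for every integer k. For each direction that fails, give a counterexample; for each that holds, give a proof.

(⟹) This fails: take k = 6. Then 6 ≡ 6 (mod 14), but 6³ = 216 ≡ 6 (mod 14), not 0.

(⟸) This fails: take k = 0. Then 0³ = 0 ≡ 0 (mod 14), yet 0 ≡ 0 (mod 14), not 6.

Both directions fail.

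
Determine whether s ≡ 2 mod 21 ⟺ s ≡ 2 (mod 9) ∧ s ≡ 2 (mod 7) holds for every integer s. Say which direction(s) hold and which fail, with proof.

Forward direction. This fails: s = 44 gives 44 ≡ 2 (mod 21) but 44 ≡ 8 (mod 9), so the conjunction on the right does not hold.

Converse. If s ≡ 2 (mod 9) and s ≡ 2 (mod 7), then by the Chinese remainder theorem s ≡ 2 (mod 63). Since 2 ≡ 2 (mod 21) and 21 ∣ 63, we get s ≡ 2 (mod 21).

The forward direction fails; the converse holds.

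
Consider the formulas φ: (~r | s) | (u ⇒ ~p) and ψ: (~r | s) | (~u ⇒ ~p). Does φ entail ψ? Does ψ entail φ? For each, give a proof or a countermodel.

(⇒) This fails. Under r = T, p = T, s = F, u = F, the left side is true but the right side is false.

(⇐) This fails. Under r = T, p = T, s = F, u = T, the left side is false but the right side is true.

(⇒) fails and (⇐) fails.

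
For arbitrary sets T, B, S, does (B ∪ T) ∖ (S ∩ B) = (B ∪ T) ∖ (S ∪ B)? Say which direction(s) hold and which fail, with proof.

The sets are not equal: only the reverse inclusion holds.

Reverse inclusion. Let x ∈ (B ∪ T) ∖ (S ∪ B). Then x ∈ T and x ∉ B, S, from which x ∈ (B ∪ T) ∖ (S ∩ B).

Forward inclusion. This inclusion fails. Take T = ∅, B = {1}, S = ∅; then 1 ∈ (B ∪ T) ∖ (S ∩ B) but 1 ∉ (B ∪ T) ∖ (S ∪ B).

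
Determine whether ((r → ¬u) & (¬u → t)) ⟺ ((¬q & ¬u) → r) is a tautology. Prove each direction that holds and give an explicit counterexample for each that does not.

(⟹) This fails. Under u = F, r = F, q = F, t = T, the left side is true but the right side is false.

(⟸) This fails. Under u = F, r = T, q = F, t = F, the left side is false but the right side is true.

Neither direction holds.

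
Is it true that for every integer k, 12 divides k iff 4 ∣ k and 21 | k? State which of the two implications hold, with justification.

Only the converse holds.

[⇒] This fails: take k = 12. Certainly 12 ∣ 12, but 21 ∤ 12.

[⇐] Suppose 4 ∣ k and 21 ∣ k. Any common multiple of 4 and 21 is a multiple of their lcm; here gcd(4, 21) = 1, so lcm(4, 21) = 4·21 = 84, so 84 ∣ k. Since 12 ∣ 84, it follows that 12 ∣ k.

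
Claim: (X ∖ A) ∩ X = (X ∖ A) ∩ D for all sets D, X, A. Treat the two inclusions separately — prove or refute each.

Forward inclusion. This inclusion fails. Take D = ∅, X = {1}, A = ∅; then 1 ∈ (X ∖ A) ∩ X but 1 ∉ (X ∖ A) ∩ D.

Reverse inclusion. Let x ∈ (X ∖ A) ∩ D. Then x ∈ D ∩ X and x ∉ A, from which x ∈ (X ∖ A) ∩ X.

Only the reverse inclusion holds.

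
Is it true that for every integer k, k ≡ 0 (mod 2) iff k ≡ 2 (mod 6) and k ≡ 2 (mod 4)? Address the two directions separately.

(⇒) fails; (⇐) holds.

(→) This fails: k = 0 gives 0 ≡ 0 (mod 2) but 0 ≡ 0 (mod 6), so the conjunction on the right does not hold.

(←) Conversely, if k ≡ 2 (mod 6) and k ≡ 2 (mod 4), then by the Chinese remainder theorem k ≡ 2 (mod 12). Since 2 ≡ 0 (mod 2) and 2 ∣ 12, we get k ≡ 0 (mod 2).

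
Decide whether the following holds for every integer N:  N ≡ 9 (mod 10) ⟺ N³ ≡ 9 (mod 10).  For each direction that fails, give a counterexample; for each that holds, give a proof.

Both directions hold; the statement is true.

[⇐] For the converse, argue contrapositively. If N ≢ 9 (mod 10), then N is congruent to one of 0, 1, 2, 3, 4, 5, 6, 7, 8 modulo 10, and these give N³ ≡ 0, 1, 8, 7, 4, 5, 6, 3, 2 respectively — never 9.

[⇒] Suppose N ≡ 9 (mod 10). Write N = 10j + 9. Then (10j + 9)³ = 1000j³ + 2700j² + 2430j + 729 = 10(100j³ + 270j² + 243j + 72) + 9, so N³ ≡ 9 (mod 10).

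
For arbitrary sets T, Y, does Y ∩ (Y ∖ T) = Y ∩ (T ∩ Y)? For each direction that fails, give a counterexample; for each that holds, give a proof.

(⟹) This inclusion fails. Take T = ∅, Y = {1}; then 1 ∈ Y ∩ (Y ∖ T) but 1 ∉ Y ∩ (T ∩ Y).

(⟸) This inclusion fails. Take T = {1}, Y = {1}; then 1 ∈ Y ∩ (T ∩ Y) but 1 ∉ Y ∩ (Y ∖ T).

Both inclusions fail.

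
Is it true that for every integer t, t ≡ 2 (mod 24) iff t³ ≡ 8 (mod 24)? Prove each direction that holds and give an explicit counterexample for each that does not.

Not equivalent: only (⇒) holds.

Forward direction. Suppose t ≡ 2 (mod 24). Write t = 24j + 2. Then (24j + 2)³ = 13824j³ + 3456j² + 288j + 8 = 24(576j³ + 144j² + 12j) + 8, so t³ ≡ 8 (mod 24).

Converse. This fails: take t = 8. Then 8³ = 512 ≡ 8 (mod 24), yet 8 ≡ 8 (mod 24), not 2.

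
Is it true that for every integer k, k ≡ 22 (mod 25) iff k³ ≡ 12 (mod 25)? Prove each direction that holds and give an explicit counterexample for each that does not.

[⇒] This fails: take k = 22. Then 22 ≡ 22 (mod 25), but 22³ = 10648 ≡ 23 (mod 25), not 12.

[⇐] This fails: take k = 8. Then 8³ = 512 ≡ 12 (mod 25), yet 8 ≡ 8 (mod 25), not 22.

Neither direction holds.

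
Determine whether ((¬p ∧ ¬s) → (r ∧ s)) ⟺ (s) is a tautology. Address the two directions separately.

(⇒) fails; (⇐) holds.

(⇐) Assume the antecedent. If p is true, (¬p ∧ ¬s) → (r ∧ s) reduces to true regardless of the other variables. If p is false, the antecedent forces (p = F, s = T, r = F) or (p = F, s = T, r = T), and (¬p ∧ ¬s) → (r ∧ s) holds there. Either way (¬p ∧ ¬s) → (r ∧ s) holds.

(⇒) This fails. Under p = T, s = F, r = F, the left side is true but the right side is false.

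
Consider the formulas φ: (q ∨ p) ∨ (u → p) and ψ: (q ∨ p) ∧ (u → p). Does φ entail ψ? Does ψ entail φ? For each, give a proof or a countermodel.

(⟹) This fails. Under p = F, q = F, u = F, the left side is true but the right side is false.

(⟸) Assume the antecedent. If p is true, (q ∨ p) ∨ (u → p) reduces to true regardless of the other variables. If p is false, the antecedent forces (p = F, q = T, u = F), and (q ∨ p) ∨ (u → p) holds there. Either way (q ∨ p) ∨ (u → p) holds.

Only the reverse direction holds.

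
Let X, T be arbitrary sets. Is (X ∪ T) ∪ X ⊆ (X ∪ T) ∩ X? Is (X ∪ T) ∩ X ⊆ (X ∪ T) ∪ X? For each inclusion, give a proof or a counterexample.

Only the reverse inclusion holds.

(⊆) This inclusion fails. Take X = ∅, T = {1}; then 1 ∈ (X ∪ T) ∪ X but 1 ∉ (X ∪ T) ∩ X.

(⊇) Let x ∈ (X ∪ T) ∩ X. Then either x ∈ X and x ∉ T; or x ∈ X ∩ T. In each case x ∈ (X ∪ T) ∪ X, so (X ∪ T) ∩ X ⊆ (X ∪ T) ∪ X.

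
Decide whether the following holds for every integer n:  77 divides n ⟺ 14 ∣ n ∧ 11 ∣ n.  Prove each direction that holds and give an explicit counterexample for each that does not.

Only the converse holds.

[⇒] This fails: take n = 77. Certainly 77 ∣ 77, but 14 ∤ 77.

[⇐] Suppose 14 ∣ n and 11 ∣ n. Any common multiple of 14 and 11 is a multiple of their lcm; here gcd(14, 11) = 1, so lcm(14, 11) = 14·11 = 154, so 154 ∣ n. Since 77 ∣ 154, it follows that 77 ∣ n.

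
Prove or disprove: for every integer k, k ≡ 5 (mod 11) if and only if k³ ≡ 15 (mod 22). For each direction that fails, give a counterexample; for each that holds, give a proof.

Only the converse holds.

[⇐] The residues r modulo 22 with r³ ≡ 15 (mod 22) are exactly {5}, and each is ≡ 5 (mod 11).

[⇒] This fails: take k = 16. Then 16 ≡ 5 (mod 11), but 16³ = 4096 ≡ 4 (mod 22), not 15.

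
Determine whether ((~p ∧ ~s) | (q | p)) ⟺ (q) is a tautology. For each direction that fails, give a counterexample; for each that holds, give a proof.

The forward direction fails; the converse holds.

[⇒] This fails. Under s = F, q = F, p = F, the left side is true but the right side is false.

[⇐] Assume the antecedent. If s is true, the antecedent forces (s = T, q = T, p = F) or (s = T, q = T, p = T), and (~p ∧ ~s) | (q | p) holds there. If s is false, (~p ∧ ~s) | (q | p) reduces to true regardless of the other variables. Either way (~p ∧ ~s) | (q | p) holds.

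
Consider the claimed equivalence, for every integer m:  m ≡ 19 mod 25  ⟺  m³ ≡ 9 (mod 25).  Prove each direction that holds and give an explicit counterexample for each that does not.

Both directions hold.

(→) Suppose m ≡ 19 mod 25. Write m = 25j + 19. Then (25j + 19)³ = 15625j³ + 35625j² + 27075j + 6859 = 25(625j³ + 1425j² + 1083j + 274) + 9, so m³ ≡ 9 (mod 25).

(←) Conversely, suppose m³ ≡ 9 (mod 25). The only residue r in {0, …, 24} with r³ ≡ 9 (mod 25) is r = 19, so m ≡ 19 (mod 25).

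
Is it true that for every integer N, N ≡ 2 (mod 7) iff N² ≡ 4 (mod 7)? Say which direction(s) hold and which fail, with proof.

Not equivalent: only (⇒) holds.

(⟹) Suppose N ≡ 2 (mod 7). Write N = 7j + 2. Then (7j + 2)² = 49j² + 28j + 4 = 7(7j² + 4j) + 4, so N² ≡ 4 (mod 7).

(⟸) This fails: take N = 5. Then 5² = 25 ≡ 4 (mod 7), yet 5 ≡ 5 (mod 7), not 2.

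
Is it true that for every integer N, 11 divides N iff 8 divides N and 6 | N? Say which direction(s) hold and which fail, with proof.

Neither direction holds.

(→) This fails: take N = 11. Certainly 11 ∣ 11, but 8 ∤ 11.

(←) This fails: take N = 24. Both 8 ∣ 24 and 6 ∣ 24, yet 24 is not a multiple of 11 (since 24 = 2·11 + 2), so 11 ∤ 24.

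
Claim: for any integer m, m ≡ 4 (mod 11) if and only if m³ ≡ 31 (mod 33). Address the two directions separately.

Only the reverse direction holds.

(⇒) This fails: take m = 15. Then 15 ≡ 4 (mod 11), but 15³ = 3375 ≡ 9 (mod 33), not 31.

(⇐) Conversely, the residues r modulo 33 with r³ ≡ 31 (mod 33) are exactly {4}, and each is ≡ 4 (mod 11).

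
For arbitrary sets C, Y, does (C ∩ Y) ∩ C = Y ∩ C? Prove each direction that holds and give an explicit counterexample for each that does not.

(⊆) Let x ∈ (C ∩ Y) ∩ C. Then x ∈ C ∩ Y, from which x ∈ Y ∩ C.

(⊇) Let x ∈ Y ∩ C. Then x ∈ C ∩ Y, from which x ∈ (C ∩ Y) ∩ C.

Both inclusions hold.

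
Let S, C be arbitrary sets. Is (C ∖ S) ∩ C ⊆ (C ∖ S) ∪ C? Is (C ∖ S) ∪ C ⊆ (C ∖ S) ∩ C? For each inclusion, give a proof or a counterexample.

The sets are not equal: only the forward inclusion holds.

Forward inclusion. Let x ∈ (C ∖ S) ∩ C. Then x ∈ C and x ∉ S, from which x ∈ (C ∖ S) ∪ C.

Reverse inclusion. This inclusion fails. Take S = {1}, C = {1}; then 1 ∈ (C ∖ S) ∪ C but 1 ∉ (C ∖ S) ∩ C.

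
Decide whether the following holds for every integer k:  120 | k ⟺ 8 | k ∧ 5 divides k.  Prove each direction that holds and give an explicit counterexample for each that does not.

(⇒) holds; (⇐) fails.

Converse. This fails: take k = 40. Both 8 ∣ 40 and 5 ∣ 40, yet 40 is not a multiple of 120 (since 40 = 0·120 + 40), so 120 ∤ 40.

Forward direction. If 120 ∣ k, write k = 120q. Since 120 = 15·8, k = 8·(15q), so 8 ∣ k; and since 120 = 24·5, k = 5·(24q), so 5 ∣ k.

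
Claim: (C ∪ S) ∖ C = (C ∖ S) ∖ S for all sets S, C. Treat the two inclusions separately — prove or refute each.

Both inclusions fail.

Forward inclusion. This inclusion fails. Take S = {1}, C = ∅; then 1 ∈ (C ∪ S) ∖ C but 1 ∉ (C ∖ S) ∖ S.

Reverse inclusion. This inclusion fails. Take S = ∅, C = {1}; then 1 ∈ (C ∖ S) ∖ S but 1 ∉ (C ∪ S) ∖ C.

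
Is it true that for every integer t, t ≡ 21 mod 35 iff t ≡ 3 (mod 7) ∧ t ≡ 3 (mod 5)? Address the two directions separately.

(⟹) This fails: t = 21 gives 21 ≡ 21 (mod 35) but 21 ≡ 0 (mod 7), so the conjunction on the right does not hold.

(⟸) This fails: t = 3 satisfies both congruences on the right (3 ≡ 3 mod 7 and 3 ≡ 3 mod 5) yet 3 ≡ 3 (mod 35), not 21.

Both directions fail.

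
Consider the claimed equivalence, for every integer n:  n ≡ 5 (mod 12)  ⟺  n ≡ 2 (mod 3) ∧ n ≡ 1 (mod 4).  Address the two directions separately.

Both directions hold.

(←) If n ≡ 2 (mod 3) and n ≡ 1 (mod 4), then by the Chinese remainder theorem n ≡ 5 (mod 12). This is exactly n ≡ 5 (mod 12).

(→) Suppose n ≡ 5 (mod 12); write n = 12j + 5. Since 3 ∣ 12, reducing mod 3 gives n ≡ 5 ≡ 2 (mod 3); since 4 ∣ 12, reducing mod 4 gives n ≡ 5 ≡ 1 (mod 4).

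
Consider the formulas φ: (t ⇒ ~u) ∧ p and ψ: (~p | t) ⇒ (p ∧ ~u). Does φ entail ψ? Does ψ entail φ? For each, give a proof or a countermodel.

Both directions hold; the statement is true.

(⇒) Assume the antecedent. If u is true, the antecedent forces (u = T, p = T, t = F), and (~p | t) ⇒ (p ∧ ~u) holds there. If u is false, the antecedent forces (u = F, p = T, t = F) or (u = F, p = T, t = T), and (~p | t) ⇒ (p ∧ ~u) holds there. Either way (~p | t) ⇒ (p ∧ ~u) holds.

(⇐) Assume the antecedent. If u is true, the antecedent forces (u = T, p = T, t = F), and (t ⇒ ~u) ∧ p holds there. If u is false, the antecedent forces (u = F, p = T, t = F) or (u = F, p = T, t = T), and (t ⇒ ~u) ∧ p holds there. Either way (t ⇒ ~u) ∧ p holds.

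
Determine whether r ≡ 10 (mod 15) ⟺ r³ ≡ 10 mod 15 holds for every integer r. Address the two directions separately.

[⇒] Suppose r ≡ 10 (mod 15). Write r = 15j + 10. Then (15j + 10)³ = 3375j³ + 6750j² + 4500j + 1000 = 15(225j³ + 450j² + 300j + 66) + 10, so r³ ≡ 10 (mod 15).

[⇐] Conversely, suppose r³ ≡ 10 (mod 15). The only residue r in {0, …, 14} with r³ ≡ 10 (mod 15) is r = 10, so r ≡ 10 (mod 15).

Equivalent; both directions hold.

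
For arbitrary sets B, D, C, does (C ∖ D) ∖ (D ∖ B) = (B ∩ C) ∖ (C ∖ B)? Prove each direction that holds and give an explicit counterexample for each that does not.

(⟹) This inclusion fails. Take B = ∅, D = ∅, C = {1}; then 1 ∈ (C ∖ D) ∖ (D ∖ B) but 1 ∉ (B ∩ C) ∖ (C ∖ B).

(⟸) This inclusion fails. Take B = {1}, D = {1}, C = {1}; then 1 ∈ (B ∩ C) ∖ (C ∖ B) but 1 ∉ (C ∖ D) ∖ (D ∖ B).

(⊆) fails and (⊇) fails.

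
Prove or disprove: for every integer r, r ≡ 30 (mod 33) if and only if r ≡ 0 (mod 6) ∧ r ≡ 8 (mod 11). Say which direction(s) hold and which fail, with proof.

Not equivalent: only (⇐) holds.

(⇒) This fails: r = 63 gives 63 ≡ 30 (mod 33) but 63 ≡ 3 (mod 6), so the conjunction on the right does not hold.

(⇐) Conversely, if r ≡ 0 (mod 6) and r ≡ 8 (mod 11), then by the Chinese remainder theorem r ≡ 30 (mod 66). Since 30 ≡ 30 (mod 33) and 33 ∣ 66, we get r ≡ 30 (mod 33).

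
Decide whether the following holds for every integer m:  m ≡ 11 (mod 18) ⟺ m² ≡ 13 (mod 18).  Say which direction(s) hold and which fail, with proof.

The forward direction holds; the converse fails.

(⟸) This fails: take m = 7. Then 7² = 49 ≡ 13 (mod 18), yet 7 ≡ 7 (mod 18), not 11.

(⟹) Suppose m ≡ 11 (mod 18). Write m = 18j + 11. Then (18j + 11)² = 324j² + 396j + 121 = 18(18j² + 22j + 6) + 13, so m² ≡ 13 (mod 18).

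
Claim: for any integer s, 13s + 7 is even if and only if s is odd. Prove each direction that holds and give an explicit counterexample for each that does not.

[⇒] Suppose 13s + 7 is even. Since 13 is odd, 13s and s have the same parity, so 13s + 7 ≡ s + 7 (mod 2). As 7 is odd, 13s + 7 is even exactly when s is odd. Thus s is odd.

[⇐] Conversely, suppose s is odd; write s = 2j + 1. Then 13s + 7 = 13·(2j + 1) + 7 = 2·13j + 20, which is even.

Both implications hold.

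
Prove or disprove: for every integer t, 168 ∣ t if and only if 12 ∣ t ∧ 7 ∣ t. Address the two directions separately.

(⟹) If 168 ∣ t, write t = 168q. Since 168 = 14·12, t = 12·(14q), so 12 ∣ t; and since 168 = 24·7, t = 7·(24q), so 7 ∣ t.

(⟸) This fails: take t = 84. Both 12 ∣ 84 and 7 ∣ 84, yet 84 is not a multiple of 168 (since 84 = 0·168 + 84), so 168 ∤ 84.

Not equivalent: only (⇒) holds.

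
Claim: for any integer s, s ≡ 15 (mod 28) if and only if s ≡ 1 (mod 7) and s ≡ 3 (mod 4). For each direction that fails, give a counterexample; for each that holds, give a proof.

[⇒] Suppose s ≡ 15 (mod 28); write s = 28j + 15. Since 7 ∣ 28, reducing mod 7 gives s ≡ 15 ≡ 1 (mod 7); since 4 ∣ 28, reducing mod 4 gives s ≡ 15 ≡ 3 (mod 4).

[⇐] Conversely, if s ≡ 1 (mod 7) and s ≡ 3 (mod 4), then by the Chinese remainder theorem s ≡ 15 (mod 28). This is exactly s ≡ 15 (mod 28).

Both implications hold.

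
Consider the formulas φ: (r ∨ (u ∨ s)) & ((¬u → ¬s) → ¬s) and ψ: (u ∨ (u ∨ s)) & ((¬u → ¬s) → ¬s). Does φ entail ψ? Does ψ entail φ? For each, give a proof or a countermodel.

The forward direction fails; the converse holds.

(⟹) This fails. Under u = F, s = F, r = T, the left side is true but the right side is false.

(⟸) Assume the antecedent. If u is true, the antecedent forces (u = T, s = F, r = F) or (u = T, s = F, r = T), and the consequent holds there. If u is false, the antecedent forces (u = F, s = T, r = F) or (u = F, s = T, r = T), and the consequent holds there. Either way the consequent holds.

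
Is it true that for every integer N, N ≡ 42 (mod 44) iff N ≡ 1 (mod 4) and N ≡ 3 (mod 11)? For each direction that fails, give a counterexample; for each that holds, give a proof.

(⇒) This fails: N = 42 gives 42 ≡ 42 (mod 44) but 42 ≡ 2 (mod 4), so the conjunction on the right does not hold.

(⇐) This fails: N = 25 satisfies both congruences on the right (25 ≡ 1 mod 4 and 25 ≡ 3 mod 11) yet 25 ≡ 25 (mod 44), not 42.

Neither direction holds.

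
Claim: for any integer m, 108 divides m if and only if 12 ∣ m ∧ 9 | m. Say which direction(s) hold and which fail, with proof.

Converse. This fails: take m = 36. Both 12 ∣ 36 and 9 ∣ 36, yet 36 is not a multiple of 108 (since 36 = 0·108 + 36), so 108 ∤ 36.

Forward direction. If 108 ∣ m, write m = 108q. Since 108 = 9·12, m = 12·(9q), so 12 ∣ m; and since 108 = 12·9, m = 9·(12q), so 9 ∣ m.

Only the forward direction holds.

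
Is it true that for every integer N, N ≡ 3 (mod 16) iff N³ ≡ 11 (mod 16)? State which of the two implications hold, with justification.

Forward direction. Suppose N ≡ 3 (mod 16). Write N = 16j + 3. Then (16j + 3)³ = 4096j³ + 2304j² + 432j + 27 = 16(256j³ + 144j² + 27j + 1) + 11, so N³ ≡ 11 (mod 16).

Converse. Suppose N³ ≡ 11 (mod 16). The only residue r in {0, …, 15} with r³ ≡ 11 (mod 16) is r = 3, so N ≡ 3 (mod 16).

Both directions hold.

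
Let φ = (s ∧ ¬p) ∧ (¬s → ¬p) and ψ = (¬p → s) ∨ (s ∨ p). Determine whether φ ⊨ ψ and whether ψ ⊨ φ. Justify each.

Only the forward implication holds.

Forward direction. Assume the antecedent. If s is true, (¬p → s) ∨ (s ∨ p) reduces to true regardless of the other variables. If s is false, the antecedent cannot hold. Either way (¬p → s) ∨ (s ∨ p) holds.

Converse. This fails. Under s = F, p = T, the left side is false but the right side is true.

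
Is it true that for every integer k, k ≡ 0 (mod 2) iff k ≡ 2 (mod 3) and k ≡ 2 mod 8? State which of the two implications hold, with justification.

Only the reverse direction holds.

(⇐) If k ≡ 2 (mod 3) and k ≡ 2 (mod 8), then by the Chinese remainder theorem k ≡ 2 (mod 24). Since 2 ≡ 0 (mod 2) and 2 ∣ 24, we get k ≡ 0 (mod 2).

(⇒) This fails: k = 0 gives 0 ≡ 0 (mod 2) but 0 ≡ 0 (mod 3), so the conjunction on the right does not hold.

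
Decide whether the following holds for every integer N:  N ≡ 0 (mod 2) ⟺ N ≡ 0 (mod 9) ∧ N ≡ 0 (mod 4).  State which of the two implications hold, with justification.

[⇒] This fails: N = 32 gives 32 ≡ 0 (mod 2) but 32 ≡ 5 (mod 9), so the conjunction on the right does not hold.

[⇐] Conversely, if N ≡ 0 (mod 9) and N ≡ 0 (mod 4), then by the Chinese remainder theorem N ≡ 0 (mod 36). Since 0 ≡ 0 (mod 2) and 2 ∣ 36, we get N ≡ 0 (mod 2).

Only the converse holds.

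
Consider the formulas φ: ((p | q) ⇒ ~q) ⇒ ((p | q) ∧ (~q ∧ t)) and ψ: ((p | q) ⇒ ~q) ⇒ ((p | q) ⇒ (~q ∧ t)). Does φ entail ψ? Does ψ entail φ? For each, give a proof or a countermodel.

(⇒) Assume the antecedent. If q is true, the consequent reduces to true regardless of the other variables. If q is false, the antecedent forces (q = F, p = T, t = T), and the consequent holds there. Either way the consequent holds.

(⇐) This fails. Under q = F, p = F, t = F, the left side is false but the right side is true.

(⇒) holds; (⇐) fails.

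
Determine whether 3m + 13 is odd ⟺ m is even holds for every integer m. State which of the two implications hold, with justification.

Both directions hold; the statement is true.

(→) Suppose 3m + 13 is odd. Since 3 is odd, 3m and m have the same parity, so 3m + 13 ≡ m + 13 (mod 2). As 13 is odd, 3m + 13 is odd exactly when m is even. Thus m is even.

(←) Conversely, suppose m is even; write m = 2j. Then 3m + 13 = 3·(2j) + 13 = 2·3j + 13, which is odd.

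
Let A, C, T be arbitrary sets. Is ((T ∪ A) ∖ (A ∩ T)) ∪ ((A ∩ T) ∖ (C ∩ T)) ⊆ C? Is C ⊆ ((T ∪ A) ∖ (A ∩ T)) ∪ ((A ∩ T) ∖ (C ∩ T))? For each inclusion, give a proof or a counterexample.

Both inclusions fail.

Forward inclusion. This inclusion fails. Take A = {1}, C = ∅, T = ∅; then 1 ∈ ((T ∪ A) ∖ (A ∩ T)) ∪ ((A ∩ T) ∖ (C ∩ T)) but 1 ∉ C.

Reverse inclusion. This inclusion fails. Take A = ∅, C = {1}, T = ∅; then 1 ∈ C but 1 ∉ ((T ∪ A) ∖ (A ∩ T)) ∪ ((A ∩ T) ∖ (C ∩ T)).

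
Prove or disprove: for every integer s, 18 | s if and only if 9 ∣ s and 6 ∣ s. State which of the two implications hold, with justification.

Both implications hold.

(⇐) Suppose 9 ∣ s and 6 ∣ s. Any common multiple of 9 and 6 is a multiple of their lcm; here lcm(9, 6) = 9·6/gcd(9, 6) = 54/3 = 18, so 18 ∣ s.

(⇒) If 18 ∣ s, write s = 18q. Since 18 = 2·9, s = 9·(2q), so 9 ∣ s; and since 18 = 3·6, s = 6·(3q), so 6 ∣ s.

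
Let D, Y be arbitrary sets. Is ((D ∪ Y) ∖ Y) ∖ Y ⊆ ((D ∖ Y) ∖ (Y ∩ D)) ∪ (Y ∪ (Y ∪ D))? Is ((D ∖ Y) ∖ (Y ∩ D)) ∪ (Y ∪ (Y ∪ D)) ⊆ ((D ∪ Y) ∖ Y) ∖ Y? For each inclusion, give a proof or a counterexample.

(⟹) Let x ∈ ((D ∪ Y) ∖ Y) ∖ Y. Then x ∈ D and x ∉ Y, from which x ∈ ((D ∖ Y) ∖ (Y ∩ D)) ∪ (Y ∪ (Y ∪ D)).

(⟸) This inclusion fails. Take D = ∅, Y = {1}; then 1 ∈ ((D ∖ Y) ∖ (Y ∩ D)) ∪ (Y ∪ (Y ∪ D)) but 1 ∉ ((D ∪ Y) ∖ Y) ∖ Y.

Only the forward inclusion holds.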